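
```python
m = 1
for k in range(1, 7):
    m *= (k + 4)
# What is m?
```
Trace:
  m=1
  m=5, k=1
  m=30, k=2
  m=210, k=3
  m=1680, k=4
  m=15120, k=5
  m=151200, k=6

Final answer: 151200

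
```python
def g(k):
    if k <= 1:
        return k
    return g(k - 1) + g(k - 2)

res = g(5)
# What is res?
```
Call trace (a repeated sub-call is expanded the first time; later identical calls just restate its return value):
g(k=5)
  g(k=4)
    g(k=3)
      g(k=2)
        g(k=1)
        -> return 1
        g(k=0)
        -> return 0
      -> return 1
      g(k=1)
      -> return 1
    -> return 2
    g(k=2) -> return 1  (same call as traced above)
  -> return 3
  g(k=3) -> return 2  (same call as traced above)
-> return 5

Final answer: 5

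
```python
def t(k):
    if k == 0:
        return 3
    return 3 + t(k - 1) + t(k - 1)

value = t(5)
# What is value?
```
Call trace (a repeated sub-call is expanded the first time; later identical calls just restate its return value):
t(k=5)
  t(k=4)
    t(k=3)
      t(k=2)
        t(k=1)
          t(k=0)
          -> return 3
          t(k=0)
          -> return 3
        -> return 9
        t(k=1) -> return 9  (same call as traced above)
      -> return 21
      t(k=2) -> return 21  (same call as traced above)
    -> return 45
    t(k=3) -> return 45  (same call as traced above)
  -> return 93
  t(k=4) -> return 93  (same call as traced above)
-> return 189

Final answer: 189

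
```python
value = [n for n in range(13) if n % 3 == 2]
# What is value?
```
Trace:
  n=0
  n=1
  n=2
  n=3
  n=4
  n=5
  n=6
  n=7
  n=8
  n=9
  n=10
  n=11
  n=12
  value=[2, 5, 8, 11]

Final answer: [2, 5, 8, 11]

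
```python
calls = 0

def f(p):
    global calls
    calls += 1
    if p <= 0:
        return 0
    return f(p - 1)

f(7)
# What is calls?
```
Call trace:
f(p=7)
  f(p=6)
    f(p=5)
      f(p=4)
        f(p=3)
          f(p=2)
            f(p=1)
              f(p=0)
              -> return 0
            -> return 0
          -> return 0
        -> return 0
      -> return 0
    -> return 0
  -> return 0
-> return 0

calls is incremented once per call. f is entered once for each p = 7, 6, 5, 4, 3, 2, 1, 0 (the p <= 0 call returns without recursing), i.e. 7 + 1 calls.
calls = 8

Final answer: 8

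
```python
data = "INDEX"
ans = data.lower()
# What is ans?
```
Trace:
  data='INDEX'
  data='INDEX', ans='index'

Final answer: 'index'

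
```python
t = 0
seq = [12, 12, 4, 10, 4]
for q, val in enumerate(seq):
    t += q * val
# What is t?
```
Trace:
  t=0
  t=0, q=0, val=12
  t=12, q=1, val=12
  t=20, q=2, val=4
  t=50, q=3, val=10
  t=66, q=4, val=4

Final answer: 66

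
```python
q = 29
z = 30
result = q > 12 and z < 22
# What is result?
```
Trace:
  q=29
  q=29, z=30
  q=29, z=30, result=False

Final answer: False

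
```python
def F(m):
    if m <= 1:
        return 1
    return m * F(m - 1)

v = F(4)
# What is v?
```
Call trace:
F(m=4)
  F(m=3)
    F(m=2)
      F(m=1)
      -> return 1
    -> return 2
  -> return 6
-> return 24

Final answer: 24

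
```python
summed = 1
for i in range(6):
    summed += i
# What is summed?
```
Trace:
  summed=1
  summed=1, i=0
  summed=2, i=1
  summed=4, i=2
  summed=7, i=3
  summed=11, i=4
  summed=16, i=5

Final answer: 16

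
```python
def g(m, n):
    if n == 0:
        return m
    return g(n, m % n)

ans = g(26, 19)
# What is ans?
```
Call trace:
g(m=26, n=19)
  g(m=19, n=7)
    g(m=7, n=5)
      g(m=5, n=2)
        g(m=2, n=1)
          g(m=1, n=0)
          -> return 1
        -> return 1
      -> return 1
    -> return 1
  -> return 1
-> return 1

Final answer: 1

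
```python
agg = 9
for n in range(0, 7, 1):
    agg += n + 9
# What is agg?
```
Trace:
  agg=9
  agg=18, n=0
  agg=28, n=1
  agg=39, n=2
  agg=51, n=3
  agg=64, n=4
  agg=78, n=5
  agg=93, n=6

Final answer: 93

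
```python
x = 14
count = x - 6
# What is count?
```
Trace:
  x=14
  x=14, count=8

Final answer: 8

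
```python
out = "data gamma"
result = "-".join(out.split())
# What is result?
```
Trace:
  out='data gamma'
  out='data gamma', result='data-gamma'

Final answer: 'data-gamma'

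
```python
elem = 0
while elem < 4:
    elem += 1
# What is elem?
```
Trace:
  elem=0
  elem=1
  elem=2
  elem=3
  elem=4

Final answer: 4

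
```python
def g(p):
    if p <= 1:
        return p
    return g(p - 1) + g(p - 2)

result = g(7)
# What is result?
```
Call trace (a repeated sub-call is expanded the first time; later identical calls just restate its return value):
g(p=7)
  g(p=6)
    g(p=5)
      g(p=4)
        g(p=3)
          g(p=2)
            g(p=1)
            -> return 1
            g(p=0)
            -> return 0
          -> return 1
          g(p=1)
          -> return 1
        -> return 2
        g(p=2) -> return 1  (same call as traced above)
      -> return 3
      g(p=3) -> return 2  (same call as traced above)
    -> return 5
    g(p=4) -> return 3  (same call as traced above)
  -> return 8
  g(p=5) -> return 5  (same call as traced above)
-> return 13

Final answer: 13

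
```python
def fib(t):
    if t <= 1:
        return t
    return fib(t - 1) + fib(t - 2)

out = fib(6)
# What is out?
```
Call trace (a repeated sub-call is expanded the first time; later identical calls just restate its return value):
fib(t=6)
  fib(t=5)
    fib(t=4)
      fib(t=3)
        fib(t=2)
          fib(t=1)
          -> return 1
          fib(t=0)
          -> return 0
        -> return 1
        fib(t=1)
        -> return 1
      -> return 2
      fib(t=2) -> return 1  (same call as traced above)
    -> return 3
    fib(t=3) -> return 2  (same call as traced above)
  -> return 5
  fib(t=4) -> return 3  (same call as traced above)
-> return 8

Final answer: 8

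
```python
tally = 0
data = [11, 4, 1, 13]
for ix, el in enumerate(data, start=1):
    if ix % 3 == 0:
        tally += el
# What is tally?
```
Trace:
  tally=0
  tally=0, ix=1, el=11
  tally=0, ix=2, el=4
  tally=1, ix=3, el=1
  tally=1, ix=4, el=13

Final answer: 1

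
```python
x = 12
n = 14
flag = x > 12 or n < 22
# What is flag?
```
Trace:
  x=12
  x=12, n=14
  x=12, n=14, flag=True

Final answer: True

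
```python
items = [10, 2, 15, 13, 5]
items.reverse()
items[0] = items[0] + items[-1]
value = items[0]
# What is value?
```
Trace:
  items=[10, 2, 15, 13, 5]
  items=[5, 13, 15, 2, 10]
  items=[15, 13, 15, 2, 10]
  items=[15, 13, 15, 2, 10], value=15

Final answer: 15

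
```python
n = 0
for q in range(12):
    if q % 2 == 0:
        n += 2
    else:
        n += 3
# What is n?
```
Trace:
  n=0
  n=2, q=0
  n=5, q=1
  n=7, q=2
  n=10, q=3
  n=12, q=4
  n=15, q=5
  n=17, q=6
  n=20, q=7
  n=22, q=8
  n=25, q=9
  n=27, q=10
  n=30, q=11

Final answer: 30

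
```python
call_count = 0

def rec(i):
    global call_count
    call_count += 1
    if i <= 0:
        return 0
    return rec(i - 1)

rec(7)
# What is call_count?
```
Call trace:
rec(i=7)
  rec(i=6)
    rec(i=5)
      rec(i=4)
        rec(i=3)
          rec(i=2)
            rec(i=1)
              rec(i=0)
              -> return 0
            -> return 0
          -> return 0
        -> return 0
      -> return 0
    -> return 0
  -> return 0
-> return 0

call_count is incremented once per call. rec is entered once for each i = 7, 6, 5, 4, 3, 2, 1, 0 (the i <= 0 call returns without recursing), i.e. 7 + 1 calls.
call_count = 8

Final answer: 8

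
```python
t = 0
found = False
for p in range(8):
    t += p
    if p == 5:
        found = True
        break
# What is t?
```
Trace:
  t=0
  t=0, found=False
  t=0, found=False, p=0
  t=1, found=False, p=1
  t=3, found=False, p=2
  t=6, found=False, p=3
  t=10, found=False, p=4
  t=15, found=True, p=5

Final answer: 15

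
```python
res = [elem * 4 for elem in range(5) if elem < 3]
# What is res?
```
Trace:
  elem=0
  elem=1
  elem=2
  elem=3
  elem=4
  res=[0, 4, 8]

Final answer: [0, 4, 8]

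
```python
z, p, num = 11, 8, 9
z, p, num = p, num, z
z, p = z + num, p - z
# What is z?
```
Trace:
  z=11, p=8, num=9
  z=8, p=9, num=11
  z=19, p=1, num=11

Final answer: 19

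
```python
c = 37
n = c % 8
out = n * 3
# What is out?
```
Trace:
  c=37
  c=37, n=5
  c=37, n=5, out=15

Final answer: 15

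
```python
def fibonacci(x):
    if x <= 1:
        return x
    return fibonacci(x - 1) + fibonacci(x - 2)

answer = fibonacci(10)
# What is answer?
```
Call trace (a repeated sub-call is expanded the first time; later identical calls just restate its return value):
fibonacci(x=10)
  fibonacci(x=9)
    fibonacci(x=8)
      fibonacci(x=7)
        fibonacci(x=6)
          fibonacci(x=5)
            fibonacci(x=4)
              fibonacci(x=3)
                fibonacci(x=2)
                  fibonacci(x=1)
                  -> return 1
                  fibonacci(x=0)
                  -> return 0
                -> return 1
                fibonacci(x=1)
                -> return 1
              -> return 2
              fibonacci(x=2) -> return 1  (same call as traced above)
            -> return 3
            fibonacci(x=3) -> return 2  (same call as traced above)
          -> return 5
          fibonacci(x=4) -> return 3  (same call as traced above)
        -> return 8
        fibonacci(x=5) -> return 5  (same call as traced above)
      -> return 13
      fibonacci(x=6) -> return 8  (same call as traced above)
    -> return 21
    fibonacci(x=7) -> return 13  (same call as traced above)
  -> return 34
  fibonacci(x=8) -> return 21  (same call as traced above)
-> return 55

Final answer: 55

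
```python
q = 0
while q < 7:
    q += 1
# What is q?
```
Trace:
  q=0
  q=1
  q=2
  q=3
  q=4
  q=5
  q=6
  q=7

Final answer: 7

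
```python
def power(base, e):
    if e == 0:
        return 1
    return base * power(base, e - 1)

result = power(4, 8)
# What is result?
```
Call trace:
power(base=4, e=8)
  power(base=4, e=7)
    power(base=4, e=6)
      power(base=4, e=5)
        power(base=4, e=4)
          power(base=4, e=3)
            power(base=4, e=2)
              power(base=4, e=1)
                power(base=4, e=0)
                -> return 1
              -> return 4
            -> return 16
          -> return 64
        -> return 256
      -> return 1024
    -> return 4096
  -> return 16384
-> return 65536

Final answer: 65536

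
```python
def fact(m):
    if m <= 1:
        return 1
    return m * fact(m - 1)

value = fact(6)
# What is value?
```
Call trace:
fact(m=6)
  fact(m=5)
    fact(m=4)
      fact(m=3)
        fact(m=2)
          fact(m=1)
          -> return 1
        -> return 2
      -> return 6
    -> return 24
  -> return 120
-> return 720

Final answer: 720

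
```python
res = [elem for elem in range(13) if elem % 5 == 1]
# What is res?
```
Trace:
  elem=0
  elem=1
  elem=2
  elem=3
  elem=4
  elem=5
  elem=6
  elem=7
  elem=8
  elem=9
  elem=10
  elem=11
  elem=12
  res=[1, 6, 11]

Final answer: [1, 6, 11]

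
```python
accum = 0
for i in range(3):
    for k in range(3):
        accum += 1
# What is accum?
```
Trace:
  accum=0
  accum=1, i=0, k=0
  accum=2, i=0, k=1
  accum=3, i=0, k=2
  accum=4, i=1, k=0
  accum=5, i=1, k=1
  accum=6, i=1, k=2
  accum=7, i=2, k=0
  accum=8, i=2, k=1
  accum=9, i=2, k=2

Final answer: 9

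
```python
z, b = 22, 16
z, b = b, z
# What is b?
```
Trace:
  z=22, b=16
  z=16, b=22

Final answer: 22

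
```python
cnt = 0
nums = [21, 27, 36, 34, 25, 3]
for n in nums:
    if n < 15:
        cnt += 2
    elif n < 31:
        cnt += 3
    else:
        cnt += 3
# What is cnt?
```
Trace:
  cnt=0
  cnt=3, n=21
  cnt=6, n=27
  cnt=9, n=36
  cnt=12, n=34
  cnt=15, n=25
  cnt=17, n=3

Final answer: 17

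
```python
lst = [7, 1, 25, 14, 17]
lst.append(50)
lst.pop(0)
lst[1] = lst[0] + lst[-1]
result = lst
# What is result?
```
Trace:
  lst=[7, 1, 25, 14, 17]
  lst=[7, 1, 25, 14, 17, 50]
  lst=[1, 25, 14, 17, 50]
  lst=[1, 51, 14, 17, 50]
  lst=[1, 51, 14, 17, 50], result=[1, 51, 14, 17, 50]

Final answer: [1, 51, 14, 17, 50]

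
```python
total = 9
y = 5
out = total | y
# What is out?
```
Trace:
  total=9
  total=9, y=5
  total=9, y=5, out=13

Final answer: 13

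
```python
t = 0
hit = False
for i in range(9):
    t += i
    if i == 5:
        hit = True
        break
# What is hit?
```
Trace:
  t=0
  t=0, hit=False
  t=0, hit=False, i=0
  t=1, hit=False, i=1
  t=3, hit=False, i=2
  t=6, hit=False, i=3
  t=10, hit=False, i=4
  t=15, hit=True, i=5

Final answer: True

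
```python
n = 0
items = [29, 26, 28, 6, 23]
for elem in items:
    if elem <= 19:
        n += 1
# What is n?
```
Trace:
  n=0
  n=0, elem=29
  n=0, elem=26
  n=0, elem=28
  n=1, elem=6
  n=1, elem=23

Final answer: 1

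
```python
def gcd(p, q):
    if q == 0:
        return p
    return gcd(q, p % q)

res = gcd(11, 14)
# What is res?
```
Call trace:
gcd(p=11, q=14)
  gcd(p=14, q=11)
    gcd(p=11, q=3)
      gcd(p=3, q=2)
        gcd(p=2, q=1)
          gcd(p=1, q=0)
          -> return 1
        -> return 1
      -> return 1
    -> return 1
  -> return 1
-> return 1

Final answer: 1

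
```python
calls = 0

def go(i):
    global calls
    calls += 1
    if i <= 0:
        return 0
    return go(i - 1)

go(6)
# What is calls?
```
Call trace:
go(i=6)
  go(i=5)
    go(i=4)
      go(i=3)
        go(i=2)
          go(i=1)
            go(i=0)
            -> return 0
          -> return 0
        -> return 0
      -> return 0
    -> return 0
  -> return 0
-> return 0

calls is incremented once per call. go is entered once for each i = 6, 5, 4, 3, 2, 1, 0 (the i <= 0 call returns without recursing), i.e. 6 + 1 calls.
calls = 7

Final answer: 7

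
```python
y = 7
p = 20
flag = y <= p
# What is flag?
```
Trace:
  y=7
  y=7, p=20
  y=7, p=20, flag=True

Final answer: True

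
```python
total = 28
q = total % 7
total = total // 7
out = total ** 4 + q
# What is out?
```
Trace:
  total=28
  total=28, q=0
  total=4, q=0
  total=4, q=0, out=256

Final answer: 256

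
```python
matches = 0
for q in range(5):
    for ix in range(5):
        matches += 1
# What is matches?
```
Trace:
  matches=0
  matches=1, q=0, ix=0
  matches=2, q=0, ix=1
  matches=3, q=0, ix=2
  matches=4, q=0, ix=3
  matches=5, q=0, ix=4
  matches=6, q=1, ix=0
  matches=7, q=1, ix=1
  matches=8, q=1, ix=2
  matches=9, q=1, ix=3
  matches=10, q=1, ix=4
  matches=11, q=2, ix=0
  matches=12, q=2, ix=1
  matches=13, q=2, ix=2
  matches=14, q=2, ix=3
  matches=15, q=2, ix=4
  matches=16, q=3, ix=0
  matches=17, q=3, ix=1
  matches=18, q=3, ix=2
  matches=19, q=3, ix=3
  matches=20, q=3, ix=4
  matches=21, q=4, ix=0
  matches=22, q=4, ix=1
  matches=23, q=4, ix=2
  matches=24, q=4, ix=3
  matches=25, q=4, ix=4

Final answer: 25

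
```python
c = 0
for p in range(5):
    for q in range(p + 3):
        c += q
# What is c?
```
Trace:
  c=0
  c=0, p=0, q=0
  c=1, p=0, q=1
  c=3, p=0, q=2
  c=3, p=1, q=0
  c=4, p=1, q=1
  c=6, p=1, q=2
  c=9, p=1, q=3
  c=9, p=2, q=0
  c=10, p=2, q=1
  c=12, p=2, q=2
  c=15, p=2, q=3
  c=19, p=2, q=4
  c=19, p=3, q=0
  c=20, p=3, q=1
  c=22, p=3, q=2
  c=25, p=3, q=3
  c=29, p=3, q=4
  c=34, p=3, q=5
  c=34, p=4, q=0
  c=35, p=4, q=1
  c=37, p=4, q=2
  c=40, p=4, q=3
  c=44, p=4, q=4
  c=49, p=4, q=5
  c=55, p=4, q=6

Final answer: 55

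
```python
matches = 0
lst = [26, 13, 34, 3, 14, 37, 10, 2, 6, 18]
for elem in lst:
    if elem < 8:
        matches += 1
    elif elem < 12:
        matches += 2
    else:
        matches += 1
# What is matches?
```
Trace:
  matches=0
  matches=1, elem=26
  matches=2, elem=13
  matches=3, elem=34
  matches=4, elem=3
  matches=5, elem=14
  matches=6, elem=37
  matches=8, elem=10
  matches=9, elem=2
  matches=10, elem=6
  matches=11, elem=18

Final answer: 11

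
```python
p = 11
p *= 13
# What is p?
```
Trace:
  p=11
  p=143

Final answer: 143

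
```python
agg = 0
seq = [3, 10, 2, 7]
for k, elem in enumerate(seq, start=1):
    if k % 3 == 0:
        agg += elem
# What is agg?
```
Trace:
  agg=0
  agg=0, k=1, elem=3
  agg=0, k=2, elem=10
  agg=2, k=3, elem=2
  agg=2, k=4, elem=7

Final answer: 2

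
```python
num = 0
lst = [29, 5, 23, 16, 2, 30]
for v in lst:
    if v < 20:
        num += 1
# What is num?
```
Trace:
  num=0
  num=0, v=29
  num=1, v=5
  num=1, v=23
  num=2, v=16
  num=3, v=2
  num=3, v=30

Final answer: 3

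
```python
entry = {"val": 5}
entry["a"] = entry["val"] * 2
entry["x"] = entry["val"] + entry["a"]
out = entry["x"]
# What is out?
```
Trace:
  entry={'val': 5}
  entry={'val': 5, 'a': 10}
  entry={'val': 5, 'a': 10, 'x': 15}
  entry={'val': 5, 'a': 10, 'x': 15}, out=15

Final answer: 15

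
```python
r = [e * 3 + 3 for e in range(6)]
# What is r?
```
Trace:
  e=0
  e=1
  e=2
  e=3
  e=4
  e=5
  r=[3, 6, 9, 12, 15, 18]

Final answer: [3, 6, 9, 12, 15, 18]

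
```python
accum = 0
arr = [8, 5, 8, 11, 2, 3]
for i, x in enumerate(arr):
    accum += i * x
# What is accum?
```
Trace:
  accum=0
  accum=0, i=0, x=8
  accum=5, i=1, x=5
  accum=21, i=2, x=8
  accum=54, i=3, x=11
  accum=62, i=4, x=2
  accum=77, i=5, x=3

Final answer: 77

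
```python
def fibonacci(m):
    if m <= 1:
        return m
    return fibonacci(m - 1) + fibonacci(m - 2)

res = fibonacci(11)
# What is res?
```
Call trace (a repeated sub-call is expanded the first time; later identical calls just restate its return value):
fibonacci(m=11)
  fibonacci(m=10)
    fibonacci(m=9)
      fibonacci(m=8)
        fibonacci(m=7)
          fibonacci(m=6)
            fibonacci(m=5)
              fibonacci(m=4)
                fibonacci(m=3)
                  fibonacci(m=2)
                    fibonacci(m=1)
                    -> return 1
                    fibonacci(m=0)
                    -> return 0
                  -> return 1
                  fibonacci(m=1)
                  -> return 1
                -> return 2
                fibonacci(m=2) -> return 1  (same call as traced above)
              -> return 3
              fibonacci(m=3) -> return 2  (same call as traced above)
            -> return 5
            fibonacci(m=4) -> return 3  (same call as traced above)
          -> return 8
          fibonacci(m=5) -> return 5  (same call as traced above)
        -> return 13
        fibonacci(m=6) -> return 8  (same call as traced above)
      -> return 21
      fibonacci(m=7) -> return 13  (same call as traced above)
    -> return 34
    fibonacci(m=8) -> return 21  (same call as traced above)
  -> return 55
  fibonacci(m=9) -> return 34  (same call as traced above)
-> return 89

Final answer: 89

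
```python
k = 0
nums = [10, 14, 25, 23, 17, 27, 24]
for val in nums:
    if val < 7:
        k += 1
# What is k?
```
Trace:
  k=0
  k=0, val=10
  k=0, val=14
  k=0, val=25
  k=0, val=23
  k=0, val=17
  k=0, val=27
  k=0, val=24

Final answer: 0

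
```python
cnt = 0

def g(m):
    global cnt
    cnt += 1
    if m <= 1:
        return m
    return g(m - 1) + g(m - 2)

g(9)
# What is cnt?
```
Call trace (a repeated sub-call is expanded the first time; later identical calls just restate its return value):
g(m=9)
  g(m=8)
    g(m=7)
      g(m=6)
        g(m=5)
          g(m=4)
            g(m=3)
              g(m=2)
                g(m=1)
                -> return 1
                g(m=0)
                -> return 0
              -> return 1
              g(m=1)
              -> return 1
            -> return 2
            g(m=2) -> return 1  (same call as traced above)
          -> return 3
          g(m=3) -> return 2  (same call as traced above)
        -> return 5
        g(m=4) -> return 3  (same call as traced above)
      -> return 8
      g(m=5) -> return 5  (same call as traced above)
    -> return 13
    g(m=6) -> return 8  (same call as traced above)
  -> return 21
  g(m=7) -> return 13  (same call as traced above)
-> return 34

cnt is incremented once per call, so count the calls in each subtree. Let C(m) = number of calls made by g(m).
C(0) = C(1) = 1 (base case, no recursion); C(m) = 1 + C(m - 1) + C(m - 2) otherwise.
C(2) = 1 + C(1) + C(0) = 1 + 1 + 1 = 3
C(3) = 1 + C(2) + C(1) = 1 + 3 + 1 = 5
C(4) = 1 + C(3) + C(2) = 1 + 5 + 3 = 9
C(5) = 1 + C(4) + C(3) = 1 + 9 + 5 = 15
C(6) = 1 + C(5) + C(4) = 1 + 15 + 9 = 25
C(7) = 1 + C(6) + C(5) = 1 + 25 + 15 = 41
C(8) = 1 + C(7) + C(6) = 1 + 41 + 25 = 67
C(9) = 1 + C(8) + C(7) = 1 + 67 + 41 = 109
cnt = C(9) = 109

Final answer: 109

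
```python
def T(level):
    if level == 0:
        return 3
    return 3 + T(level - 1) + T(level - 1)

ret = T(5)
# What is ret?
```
Call trace (a repeated sub-call is expanded the first time; later identical calls just restate its return value):
T(level=5)
  T(level=4)
    T(level=3)
      T(level=2)
        T(level=1)
          T(level=0)
          -> return 3
          T(level=0)
          -> return 3
        -> return 9
        T(level=1) -> return 9  (same call as traced above)
      -> return 21
      T(level=2) -> return 21  (same call as traced above)
    -> return 45
    T(level=3) -> return 45  (same call as traced above)
  -> return 93
  T(level=4) -> return 93  (same call as traced above)
-> return 189

Final answer: 189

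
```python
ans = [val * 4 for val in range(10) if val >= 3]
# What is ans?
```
Trace:
  val=0
  val=1
  val=2
  val=3
  val=4
  val=5
  val=6
  val=7
  val=8
  val=9
  ans=[12, 16, 20, 24, 28, 32, 36]

Final answer: [12, 16, 20, 24, 28, 32, 36]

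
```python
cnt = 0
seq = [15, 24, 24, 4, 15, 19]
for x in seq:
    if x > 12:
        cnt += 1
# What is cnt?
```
Trace:
  cnt=0
  cnt=1, x=15
  cnt=2, x=24
  cnt=3, x=24
  cnt=3, x=4
  cnt=4, x=15
  cnt=5, x=19

Final answer: 5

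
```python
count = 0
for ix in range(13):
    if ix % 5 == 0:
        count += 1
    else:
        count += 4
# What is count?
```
Trace:
  count=0
  count=1, ix=0
  count=5, ix=1
  count=9, ix=2
  count=13, ix=3
  count=17, ix=4
  count=18, ix=5
  count=22, ix=6
  count=26, ix=7
  count=30, ix=8
  count=34, ix=9
  count=35, ix=10
  count=39, ix=11
  count=43, ix=12

Final answer: 43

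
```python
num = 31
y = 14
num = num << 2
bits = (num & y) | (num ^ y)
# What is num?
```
Trace:
  num=31
  num=31, y=14
  num=124, y=14
  num=124, y=14, bits=126

Final answer: 124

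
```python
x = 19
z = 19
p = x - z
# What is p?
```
Trace:
  x=19
  x=19, z=19
  x=19, z=19, p=0

Final answer: 0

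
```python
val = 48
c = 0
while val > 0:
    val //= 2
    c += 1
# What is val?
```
Trace:
  val=48
  val=48, c=0
  val=24, c=1
  val=12, c=2
  val=6, c=3
  val=3, c=4
  val=1, c=5
  val=0, c=6

Final answer: 0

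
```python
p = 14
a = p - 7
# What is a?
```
Trace:
  p=14
  p=14, a=7

Final answer: 7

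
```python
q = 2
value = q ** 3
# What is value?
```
Trace:
  q=2
  q=2, value=8

Final answer: 8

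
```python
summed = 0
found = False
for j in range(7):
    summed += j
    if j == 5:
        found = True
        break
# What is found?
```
Trace:
  summed=0
  summed=0, found=False
  summed=0, found=False, j=0
  summed=1, found=False, j=1
  summed=3, found=False, j=2
  summed=6, found=False, j=3
  summed=10, found=False, j=4
  summed=15, found=True, j=5

Final answer: True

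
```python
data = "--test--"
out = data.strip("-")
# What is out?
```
Trace:
  data='--test--'
  data='--test--', out='test'

Final answer: 'test'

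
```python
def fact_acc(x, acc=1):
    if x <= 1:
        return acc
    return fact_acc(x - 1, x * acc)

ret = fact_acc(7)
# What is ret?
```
Call trace:
fact_acc(x=7, acc=1)
  fact_acc(x=6, acc=7)
    fact_acc(x=5, acc=42)
      fact_acc(x=4, acc=210)
        fact_acc(x=3, acc=840)
          fact_acc(x=2, acc=2520)
            fact_acc(x=1, acc=5040)
            -> return 5040
          -> return 5040
        -> return 5040
      -> return 5040
    -> return 5040
  -> return 5040
-> return 5040

Final answer: 5040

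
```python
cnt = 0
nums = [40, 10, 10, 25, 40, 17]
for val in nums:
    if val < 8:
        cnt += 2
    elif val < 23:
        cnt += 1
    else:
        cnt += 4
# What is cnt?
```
Trace:
  cnt=0
  cnt=4, val=40
  cnt=5, val=10
  cnt=6, val=10
  cnt=10, val=25
  cnt=14, val=40
  cnt=15, val=17

Final answer: 15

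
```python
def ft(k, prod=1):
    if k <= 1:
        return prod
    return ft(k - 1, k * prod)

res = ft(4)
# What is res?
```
Call trace:
ft(k=4, prod=1)
  ft(k=3, prod=4)
    ft(k=2, prod=12)
      ft(k=1, prod=24)
      -> return 24
    -> return 24
  -> return 24
-> return 24

Final answer: 24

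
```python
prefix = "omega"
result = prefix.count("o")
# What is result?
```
Trace:
  prefix='omega'
  prefix='omega', result=1

Final answer: 1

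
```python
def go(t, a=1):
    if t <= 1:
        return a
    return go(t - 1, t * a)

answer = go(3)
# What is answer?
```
Call trace:
go(t=3, a=1)
  go(t=2, a=3)
    go(t=1, a=6)
    -> return 6
  -> return 6
-> return 6

Final answer: 6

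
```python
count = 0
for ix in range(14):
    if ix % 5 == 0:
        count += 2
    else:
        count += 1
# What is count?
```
Trace:
  count=0
  count=2, ix=0
  count=3, ix=1
  count=4, ix=2
  count=5, ix=3
  count=6, ix=4
  count=8, ix=5
  count=9, ix=6
  count=10, ix=7
  count=11, ix=8
  count=12, ix=9
  count=14, ix=10
  count=15, ix=11
  count=16, ix=12
  count=17, ix=13

Final answer: 17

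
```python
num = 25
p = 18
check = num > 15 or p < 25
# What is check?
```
Trace:
  num=25
  num=25, p=18
  num=25, p=18, check=True

Final answer: True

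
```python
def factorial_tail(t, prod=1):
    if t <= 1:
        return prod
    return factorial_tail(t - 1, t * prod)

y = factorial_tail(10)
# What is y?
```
Call trace:
factorial_tail(t=10, prod=1)
  factorial_tail(t=9, prod=10)
    factorial_tail(t=8, prod=90)
      factorial_tail(t=7, prod=720)
        factorial_tail(t=6, prod=5040)
          factorial_tail(t=5, prod=30240)
            factorial_tail(t=4, prod=151200)
              factorial_tail(t=3, prod=604800)
                factorial_tail(t=2, prod=1814400)
                  factorial_tail(t=1, prod=3628800)
                  -> return 3628800
                -> return 3628800
              -> return 3628800
            -> return 3628800
          -> return 3628800
        -> return 3628800
      -> return 3628800
    -> return 3628800
  -> return 3628800
-> return 3628800

Final answer: 3628800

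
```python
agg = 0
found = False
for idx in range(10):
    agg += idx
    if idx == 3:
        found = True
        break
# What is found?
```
Trace:
  agg=0
  agg=0, found=False
  agg=0, found=False, idx=0
  agg=1, found=False, idx=1
  agg=3, found=False, idx=2
  agg=6, found=True, idx=3

Final answer: True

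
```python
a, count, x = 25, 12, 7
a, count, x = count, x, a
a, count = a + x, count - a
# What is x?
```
Trace:
  a=25, count=12, x=7
  a=12, count=7, x=25
  a=37, count=-5, x=25

Final answer: 25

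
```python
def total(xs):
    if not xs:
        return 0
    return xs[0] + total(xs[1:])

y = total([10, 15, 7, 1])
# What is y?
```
Call trace:
total(xs=[10, 15, 7, 1])
  total(xs=[15, 7, 1])
    total(xs=[7, 1])
      total(xs=[1])
        total(xs=[])
        -> return 0
      -> return 1
    -> return 8
  -> return 23
-> return 33

Final answer: 33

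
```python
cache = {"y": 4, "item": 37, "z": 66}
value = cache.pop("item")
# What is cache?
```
Trace:
  cache={'y': 4, 'item': 37, 'z': 66}
  cache={'y': 4, 'z': 66}, value=37

Final answer: {'y': 4, 'z': 66}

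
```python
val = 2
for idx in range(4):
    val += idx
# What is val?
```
Trace:
  val=2
  val=2, idx=0
  val=3, idx=1
  val=5, idx=2
  val=8, idx=3

Final answer: 8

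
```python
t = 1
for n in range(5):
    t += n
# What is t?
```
Trace:
  t=1
  t=1, n=0
  t=2, n=1
  t=4, n=2
  t=7, n=3
  t=11, n=4

Final answer: 11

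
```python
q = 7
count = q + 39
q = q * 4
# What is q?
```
Trace:
  q=7
  q=7, count=46
  q=28, count=46

Final answer: 28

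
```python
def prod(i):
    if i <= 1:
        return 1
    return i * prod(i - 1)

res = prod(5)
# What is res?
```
Call trace:
prod(i=5)
  prod(i=4)
    prod(i=3)
      prod(i=2)
        prod(i=1)
        -> return 1
      -> return 2
    -> return 6
  -> return 24
-> return 120

Final answer: 120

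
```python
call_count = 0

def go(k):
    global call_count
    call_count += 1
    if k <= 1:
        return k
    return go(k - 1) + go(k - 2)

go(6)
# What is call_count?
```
Call trace (a repeated sub-call is expanded the first time; later identical calls just restate its return value):
go(k=6)
  go(k=5)
    go(k=4)
      go(k=3)
        go(k=2)
          go(k=1)
          -> return 1
          go(k=0)
          -> return 0
        -> return 1
        go(k=1)
        -> return 1
      -> return 2
      go(k=2) -> return 1  (same call as traced above)
    -> return 3
    go(k=3) -> return 2  (same call as traced above)
  -> return 5
  go(k=4) -> return 3  (same call as traced above)
-> return 8

call_count is incremented once per call, so count the calls in each subtree. Let C(k) = number of calls made by go(k).
C(0) = C(1) = 1 (base case, no recursion); C(k) = 1 + C(k - 1) + C(k - 2) otherwise.
C(2) = 1 + C(1) + C(0) = 1 + 1 + 1 = 3
C(3) = 1 + C(2) + C(1) = 1 + 3 + 1 = 5
C(4) = 1 + C(3) + C(2) = 1 + 5 + 3 = 9
C(5) = 1 + C(4) + C(3) = 1 + 9 + 5 = 15
C(6) = 1 + C(5) + C(4) = 1 + 15 + 9 = 25
call_count = C(6) = 25

Final answer: 25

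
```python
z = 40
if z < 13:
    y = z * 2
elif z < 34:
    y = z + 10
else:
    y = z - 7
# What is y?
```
Trace:
  z=40
  z=40, y=33

Final answer: 33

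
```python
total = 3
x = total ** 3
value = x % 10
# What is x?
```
Trace:
  total=3
  total=3, x=27
  total=3, x=27, value=7

Final answer: 27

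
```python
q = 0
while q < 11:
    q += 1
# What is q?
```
Trace:
  q=0
  q=1
  q=2
  q=3
  q=4
  q=5
  q=6
  q=7
  q=8
  q=9
  q=10
  q=11

Final answer: 11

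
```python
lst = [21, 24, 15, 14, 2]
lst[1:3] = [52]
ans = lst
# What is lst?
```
Trace:
  lst=[21, 24, 15, 14, 2]
  lst=[21, 52, 14, 2]
  lst=[21, 52, 14, 2], ans=[21, 52, 14, 2]

Final answer: [21, 52, 14, 2]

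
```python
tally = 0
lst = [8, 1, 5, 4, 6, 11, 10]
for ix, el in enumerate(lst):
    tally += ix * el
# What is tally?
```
Trace:
  tally=0
  tally=0, ix=0, el=8
  tally=1, ix=1, el=1
  tally=11, ix=2, el=5
  tally=23, ix=3, el=4
  tally=47, ix=4, el=6
  tally=102, ix=5, el=11
  tally=162, ix=6, el=10

Final answer: 162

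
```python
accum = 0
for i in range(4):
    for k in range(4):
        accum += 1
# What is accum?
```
Trace:
  accum=0
  accum=1, i=0, k=0
  accum=2, i=0, k=1
  accum=3, i=0, k=2
  accum=4, i=0, k=3
  accum=5, i=1, k=0
  accum=6, i=1, k=1
  accum=7, i=1, k=2
  accum=8, i=1, k=3
  accum=9, i=2, k=0
  accum=10, i=2, k=1
  accum=11, i=2, k=2
  accum=12, i=2, k=3
  accum=13, i=3, k=0
  accum=14, i=3, k=1
  accum=15, i=3, k=2
  accum=16, i=3, k=3

Final answer: 16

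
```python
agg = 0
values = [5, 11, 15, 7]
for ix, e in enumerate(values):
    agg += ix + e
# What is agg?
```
Trace:
  agg=0
  agg=5, ix=0, e=5
  agg=17, ix=1, e=11
  agg=34, ix=2, e=15
  agg=44, ix=3, e=7

Final answer: 44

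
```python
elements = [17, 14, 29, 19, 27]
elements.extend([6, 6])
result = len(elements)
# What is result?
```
Trace:
  elements=[17, 14, 29, 19, 27]
  elements=[17, 14, 29, 19, 27, 6, 6]
  elements=[17, 14, 29, 19, 27, 6, 6], result=7

Final answer: 7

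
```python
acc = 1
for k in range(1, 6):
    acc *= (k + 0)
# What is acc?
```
Trace:
  acc=1
  acc=1, k=1
  acc=2, k=2
  acc=6, k=3
  acc=24, k=4
  acc=120, k=5

Final answer: 120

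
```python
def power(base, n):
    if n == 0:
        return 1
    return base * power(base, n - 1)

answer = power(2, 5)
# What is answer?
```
Call trace:
power(base=2, n=5)
  power(base=2, n=4)
    power(base=2, n=3)
      power(base=2, n=2)
        power(base=2, n=1)
          power(base=2, n=0)
          -> return 1
        -> return 2
      -> return 4
    -> return 8
  -> return 16
-> return 32

Final answer: 32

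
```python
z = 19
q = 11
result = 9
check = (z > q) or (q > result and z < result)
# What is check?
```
Trace:
  z=19
  z=19, q=11
  z=19, q=11, result=9
  z=19, q=11, result=9, check=True

Final answer: True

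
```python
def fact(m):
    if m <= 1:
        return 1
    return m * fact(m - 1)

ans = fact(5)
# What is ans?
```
Call trace:
fact(m=5)
  fact(m=4)
    fact(m=3)
      fact(m=2)
        fact(m=1)
        -> return 1
      -> return 2
    -> return 6
  -> return 24
-> return 120

Final answer: 120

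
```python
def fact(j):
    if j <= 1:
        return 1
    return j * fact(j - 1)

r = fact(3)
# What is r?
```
Call trace:
fact(j=3)
  fact(j=2)
    fact(j=1)
    -> return 1
  -> return 2
-> return 6

Final answer: 6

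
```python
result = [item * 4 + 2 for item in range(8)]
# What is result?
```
Trace:
  item=0
  item=1
  item=2
  item=3
  item=4
  item=5
  item=6
  item=7
  result=[2, 6, 10, 14, 18, 22, 26, 30]

Final answer: [2, 6, 10, 14, 18, 22, 26, 30]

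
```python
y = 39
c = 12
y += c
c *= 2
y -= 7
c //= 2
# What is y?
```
Trace:
  y=39
  y=39, c=12
  y=51, c=12
  y=51, c=24
  y=44, c=24
  y=44, c=12

Final answer: 44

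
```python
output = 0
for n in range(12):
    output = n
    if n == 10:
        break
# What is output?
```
Trace:
  output=0
  output=0, n=0
  output=1, n=1
  output=2, n=2
  output=3, n=3
  output=4, n=4
  output=5, n=5
  output=6, n=6
  output=7, n=7
  output=8, n=8
  output=9, n=9
  output=10, n=10

Final answer: 10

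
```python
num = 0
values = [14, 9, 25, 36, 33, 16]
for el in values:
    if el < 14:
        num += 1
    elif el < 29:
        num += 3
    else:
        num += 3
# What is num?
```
Trace:
  num=0
  num=3, el=14
  num=4, el=9
  num=7, el=25
  num=10, el=36
  num=13, el=33
  num=16, el=16

Final answer: 16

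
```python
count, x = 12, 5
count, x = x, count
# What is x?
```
Trace:
  count=12, x=5
  count=5, x=12

Final answer: 12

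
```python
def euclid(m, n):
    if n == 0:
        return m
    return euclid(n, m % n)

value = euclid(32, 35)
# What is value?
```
Call trace:
euclid(m=32, n=35)
  euclid(m=35, n=32)
    euclid(m=32, n=3)
      euclid(m=3, n=2)
        euclid(m=2, n=1)
          euclid(m=1, n=0)
          -> return 1
        -> return 1
      -> return 1
    -> return 1
  -> return 1
-> return 1

Final answer: 1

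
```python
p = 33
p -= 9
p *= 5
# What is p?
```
Trace:
  p=33
  p=24
  p=120

Final answer: 120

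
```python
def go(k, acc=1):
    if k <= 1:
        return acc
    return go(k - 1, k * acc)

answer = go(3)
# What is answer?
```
Call trace:
go(k=3, acc=1)
  go(k=2, acc=3)
    go(k=1, acc=6)
    -> return 6
  -> return 6
-> return 6

Final answer: 6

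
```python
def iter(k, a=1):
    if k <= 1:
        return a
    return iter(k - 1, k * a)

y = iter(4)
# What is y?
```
Call trace:
iter(k=4, a=1)
  iter(k=3, a=4)
    iter(k=2, a=12)
      iter(k=1, a=24)
      -> return 24
    -> return 24
  -> return 24
-> return 24

Final answer: 24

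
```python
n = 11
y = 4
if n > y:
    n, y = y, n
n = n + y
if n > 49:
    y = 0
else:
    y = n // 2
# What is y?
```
Trace:
  n=11
  n=11, y=4
  n=4, y=11
  n=15, y=11
  n=15, y=7

Final answer: 7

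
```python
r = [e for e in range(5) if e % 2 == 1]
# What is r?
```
Trace:
  e=0
  e=1
  e=2
  e=3
  e=4
  r=[1, 3]

Final answer: [1, 3]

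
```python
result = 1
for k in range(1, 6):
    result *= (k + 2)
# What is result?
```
Trace:
  result=1
  result=3, k=1
  result=12, k=2
  result=60, k=3
  result=360, k=4
  result=2520, k=5

Final answer: 2520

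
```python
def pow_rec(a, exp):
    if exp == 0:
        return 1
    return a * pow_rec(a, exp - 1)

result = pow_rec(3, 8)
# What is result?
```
Call trace:
pow_rec(a=3, exp=8)
  pow_rec(a=3, exp=7)
    pow_rec(a=3, exp=6)
      pow_rec(a=3, exp=5)
        pow_rec(a=3, exp=4)
          pow_rec(a=3, exp=3)
            pow_rec(a=3, exp=2)
              pow_rec(a=3, exp=1)
                pow_rec(a=3, exp=0)
                -> return 1
              -> return 3
            -> return 9
          -> return 27
        -> return 81
      -> return 243
    -> return 729
  -> return 2187
-> return 6561

Final answer: 6561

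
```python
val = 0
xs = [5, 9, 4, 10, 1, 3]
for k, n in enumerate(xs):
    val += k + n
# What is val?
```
Trace:
  val=0
  val=5, k=0, n=5
  val=15, k=1, n=9
  val=21, k=2, n=4
  val=34, k=3, n=10
  val=39, k=4, n=1
  val=47, k=5, n=3

Final answer: 47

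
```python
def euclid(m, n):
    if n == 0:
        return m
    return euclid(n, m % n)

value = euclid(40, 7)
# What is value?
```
Call trace:
euclid(m=40, n=7)
  euclid(m=7, n=5)
    euclid(m=5, n=2)
      euclid(m=2, n=1)
        euclid(m=1, n=0)
        -> return 1
      -> return 1
    -> return 1
  -> return 1
-> return 1

Final answer: 1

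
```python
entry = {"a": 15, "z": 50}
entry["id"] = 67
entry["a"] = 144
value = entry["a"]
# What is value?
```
Trace:
  entry={'a': 15, 'z': 50}
  entry={'a': 15, 'z': 50, 'id': 67}
  entry={'a': 144, 'z': 50, 'id': 67}
  entry={'a': 144, 'z': 50, 'id': 67}, value=144

Final answer: 144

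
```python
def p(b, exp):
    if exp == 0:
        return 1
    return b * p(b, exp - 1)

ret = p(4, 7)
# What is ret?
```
Call trace:
p(b=4, exp=7)
  p(b=4, exp=6)
    p(b=4, exp=5)
      p(b=4, exp=4)
        p(b=4, exp=3)
          p(b=4, exp=2)
            p(b=4, exp=1)
              p(b=4, exp=0)
              -> return 1
            -> return 4
          -> return 16
        -> return 64
      -> return 256
    -> return 1024
  -> return 4096
-> return 16384

Final answer: 16384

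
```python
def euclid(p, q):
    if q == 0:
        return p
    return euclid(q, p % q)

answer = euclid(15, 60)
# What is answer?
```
Call trace:
euclid(p=15, q=60)
  euclid(p=60, q=15)
    euclid(p=15, q=0)
    -> return 15
  -> return 15
-> return 15

Final answer: 15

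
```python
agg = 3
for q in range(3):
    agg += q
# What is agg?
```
Trace:
  agg=3
  agg=3, q=0
  agg=4, q=1
  agg=6, q=2

Final answer: 6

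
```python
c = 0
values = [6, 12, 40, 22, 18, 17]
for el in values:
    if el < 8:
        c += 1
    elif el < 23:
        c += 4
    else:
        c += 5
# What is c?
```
Trace:
  c=0
  c=1, el=6
  c=5, el=12
  c=10, el=40
  c=14, el=22
  c=18, el=18
  c=22, el=17

Final answer: 22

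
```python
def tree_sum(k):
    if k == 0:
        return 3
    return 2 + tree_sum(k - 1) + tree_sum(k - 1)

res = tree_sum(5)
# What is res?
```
Call trace (a repeated sub-call is expanded the first time; later identical calls just restate its return value):
tree_sum(k=5)
  tree_sum(k=4)
    tree_sum(k=3)
      tree_sum(k=2)
        tree_sum(k=1)
          tree_sum(k=0)
          -> return 3
          tree_sum(k=0)
          -> return 3
        -> return 8
        tree_sum(k=1) -> return 8  (same call as traced above)
      -> return 18
      tree_sum(k=2) -> return 18  (same call as traced above)
    -> return 38
    tree_sum(k=3) -> return 38  (same call as traced above)
  -> return 78
  tree_sum(k=4) -> return 78  (same call as traced above)
-> return 158

Final answer: 158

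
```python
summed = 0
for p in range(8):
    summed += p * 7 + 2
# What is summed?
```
Trace:
  summed=0
  summed=2, p=0
  summed=11, p=1
  summed=27, p=2
  summed=50, p=3
  summed=80, p=4
  summed=117, p=5
  summed=161, p=6
  summed=212, p=7

Final answer: 212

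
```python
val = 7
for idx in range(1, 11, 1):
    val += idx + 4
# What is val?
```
Trace:
  val=7
  val=12, idx=1
  val=18, idx=2
  val=25, idx=3
  val=33, idx=4
  val=42, idx=5
  val=52, idx=6
  val=63, idx=7
  val=75, idx=8
  val=88, idx=9
  val=102, idx=10

Final answer: 102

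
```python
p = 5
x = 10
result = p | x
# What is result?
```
Trace:
  p=5
  p=5, x=10
  p=5, x=10, result=15

Final answer: 15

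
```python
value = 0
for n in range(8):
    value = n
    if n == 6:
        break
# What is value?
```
Trace:
  value=0
  value=0, n=0
  value=1, n=1
  value=2, n=2
  value=3, n=3
  value=4, n=4
  value=5, n=5
  value=6, n=6

Final answer: 6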